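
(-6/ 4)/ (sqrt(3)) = -sqrt(3)/ 2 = -0.87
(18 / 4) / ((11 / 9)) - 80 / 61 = 3181 / 1342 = 2.37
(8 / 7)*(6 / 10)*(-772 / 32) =-579 / 35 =-16.54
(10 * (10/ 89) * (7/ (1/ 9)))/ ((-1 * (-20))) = 315/ 89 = 3.54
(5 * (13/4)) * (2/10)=13/4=3.25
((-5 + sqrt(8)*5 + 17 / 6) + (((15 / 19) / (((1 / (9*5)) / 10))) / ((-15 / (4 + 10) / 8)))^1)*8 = -1210588 / 57 + 80*sqrt(2) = -21125.25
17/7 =2.43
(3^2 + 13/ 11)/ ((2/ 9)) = 504/ 11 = 45.82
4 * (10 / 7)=40 / 7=5.71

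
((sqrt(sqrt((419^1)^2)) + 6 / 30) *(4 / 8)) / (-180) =-sqrt(419) / 360- 1 / 1800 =-0.06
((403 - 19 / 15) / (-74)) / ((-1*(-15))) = -3013 / 8325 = -0.36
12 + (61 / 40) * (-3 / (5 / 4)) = 8.34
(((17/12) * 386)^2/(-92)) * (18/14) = -10764961/2576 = -4178.94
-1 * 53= -53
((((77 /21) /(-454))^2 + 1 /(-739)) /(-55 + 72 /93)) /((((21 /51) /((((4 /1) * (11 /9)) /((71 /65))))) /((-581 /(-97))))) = 55219595234375 /35709105226444317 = 0.00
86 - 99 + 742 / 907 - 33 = -40980 / 907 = -45.18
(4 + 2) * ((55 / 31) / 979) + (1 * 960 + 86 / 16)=21307997 / 22072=965.39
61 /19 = 3.21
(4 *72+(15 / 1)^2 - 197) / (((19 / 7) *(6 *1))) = 1106 / 57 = 19.40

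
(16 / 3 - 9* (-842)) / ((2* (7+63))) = 54.17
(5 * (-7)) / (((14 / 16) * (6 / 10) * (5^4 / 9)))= -24 / 25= -0.96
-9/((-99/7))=7/11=0.64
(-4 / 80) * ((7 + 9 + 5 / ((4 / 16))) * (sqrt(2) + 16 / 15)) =-9 * sqrt(2) / 5 - 48 / 25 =-4.47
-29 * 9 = -261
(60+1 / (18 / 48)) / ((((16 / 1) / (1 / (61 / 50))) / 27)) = 10575 / 122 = 86.68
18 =18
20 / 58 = 10 / 29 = 0.34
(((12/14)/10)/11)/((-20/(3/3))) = -3/7700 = -0.00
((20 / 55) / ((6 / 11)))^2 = 4 / 9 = 0.44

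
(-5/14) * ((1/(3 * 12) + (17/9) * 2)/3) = -685/1512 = -0.45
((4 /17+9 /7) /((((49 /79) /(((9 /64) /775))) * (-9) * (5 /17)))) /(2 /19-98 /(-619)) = -168170539 /263698400000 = -0.00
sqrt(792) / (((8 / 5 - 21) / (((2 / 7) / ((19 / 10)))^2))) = -12000 * sqrt(22) / 1715833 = -0.03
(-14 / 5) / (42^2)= -1 / 630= -0.00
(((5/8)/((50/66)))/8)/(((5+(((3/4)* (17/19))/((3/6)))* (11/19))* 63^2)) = 3971/882917280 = 0.00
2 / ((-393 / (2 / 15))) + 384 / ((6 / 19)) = 7168316 / 5895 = 1216.00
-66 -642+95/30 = -4229/6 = -704.83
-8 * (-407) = 3256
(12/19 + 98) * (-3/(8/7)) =-19677/76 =-258.91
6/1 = 6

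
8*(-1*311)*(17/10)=-4229.60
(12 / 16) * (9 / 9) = 3 / 4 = 0.75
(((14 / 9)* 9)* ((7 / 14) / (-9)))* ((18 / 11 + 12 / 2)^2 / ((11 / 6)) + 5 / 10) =-602021 / 23958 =-25.13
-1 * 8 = -8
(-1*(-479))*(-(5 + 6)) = -5269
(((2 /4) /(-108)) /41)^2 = 1 /78428736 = 0.00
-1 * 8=-8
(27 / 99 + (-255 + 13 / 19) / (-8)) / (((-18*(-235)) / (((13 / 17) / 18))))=0.00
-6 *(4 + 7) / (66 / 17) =-17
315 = 315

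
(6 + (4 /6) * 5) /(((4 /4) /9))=84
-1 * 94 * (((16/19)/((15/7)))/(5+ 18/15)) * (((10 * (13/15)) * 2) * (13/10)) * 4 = -14233856/26505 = -537.03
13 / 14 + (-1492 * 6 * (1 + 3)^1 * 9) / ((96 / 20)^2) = -97906 / 7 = -13986.57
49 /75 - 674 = -50501 /75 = -673.35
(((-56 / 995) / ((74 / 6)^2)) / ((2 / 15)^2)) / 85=-0.00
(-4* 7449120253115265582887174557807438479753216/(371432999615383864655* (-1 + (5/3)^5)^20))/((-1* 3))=4881679697272184094471374841494470000109108710679301203054841965507228900598573170688/553554138346799272953996181010516528781474650035152313562648658782522964579638248655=8.82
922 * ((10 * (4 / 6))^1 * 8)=147520 / 3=49173.33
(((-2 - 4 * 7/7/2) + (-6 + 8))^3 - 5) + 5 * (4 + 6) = 37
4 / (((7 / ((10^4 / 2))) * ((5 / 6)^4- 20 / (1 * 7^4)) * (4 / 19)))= 8446032000 / 294941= 28636.34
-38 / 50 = -19 / 25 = -0.76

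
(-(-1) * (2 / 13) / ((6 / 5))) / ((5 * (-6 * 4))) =-1 / 936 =-0.00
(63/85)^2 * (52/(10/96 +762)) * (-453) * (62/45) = -30915271296/1321488625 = -23.39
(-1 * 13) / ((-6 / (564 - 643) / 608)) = -312208 / 3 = -104069.33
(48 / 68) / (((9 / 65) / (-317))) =-82420 / 51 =-1616.08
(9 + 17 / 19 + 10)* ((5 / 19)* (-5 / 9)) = -1050 / 361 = -2.91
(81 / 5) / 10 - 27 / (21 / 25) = -10683 / 350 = -30.52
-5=-5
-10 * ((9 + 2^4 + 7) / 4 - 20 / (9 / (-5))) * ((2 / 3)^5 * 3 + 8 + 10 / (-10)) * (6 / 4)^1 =-515140 / 243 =-2119.92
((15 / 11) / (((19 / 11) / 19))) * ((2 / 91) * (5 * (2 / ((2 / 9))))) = 1350 / 91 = 14.84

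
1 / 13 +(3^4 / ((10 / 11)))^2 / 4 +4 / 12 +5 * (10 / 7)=217554313 / 109200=1992.26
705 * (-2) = -1410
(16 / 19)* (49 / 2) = 392 / 19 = 20.63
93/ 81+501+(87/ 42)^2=506.44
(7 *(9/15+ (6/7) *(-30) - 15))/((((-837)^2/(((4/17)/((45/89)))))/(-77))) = 1425424/99247275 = 0.01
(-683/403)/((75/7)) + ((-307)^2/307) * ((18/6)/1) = 27832444/30225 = 920.84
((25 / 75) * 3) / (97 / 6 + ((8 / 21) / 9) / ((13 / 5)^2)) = 63882 / 1033159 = 0.06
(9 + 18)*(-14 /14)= -27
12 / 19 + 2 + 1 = 69 / 19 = 3.63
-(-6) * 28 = 168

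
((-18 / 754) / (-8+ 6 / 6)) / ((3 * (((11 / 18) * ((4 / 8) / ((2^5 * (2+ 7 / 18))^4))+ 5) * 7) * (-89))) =-2688654508032 / 7367348031003825683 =-0.00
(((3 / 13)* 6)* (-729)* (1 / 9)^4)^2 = 0.02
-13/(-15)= 13/15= 0.87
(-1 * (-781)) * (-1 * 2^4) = -12496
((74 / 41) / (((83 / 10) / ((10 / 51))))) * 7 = 51800 / 173553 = 0.30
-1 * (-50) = 50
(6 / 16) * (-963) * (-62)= 22389.75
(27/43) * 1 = 27/43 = 0.63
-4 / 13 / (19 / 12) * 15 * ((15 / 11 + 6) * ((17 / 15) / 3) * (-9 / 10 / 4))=24786 / 13585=1.82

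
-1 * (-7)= 7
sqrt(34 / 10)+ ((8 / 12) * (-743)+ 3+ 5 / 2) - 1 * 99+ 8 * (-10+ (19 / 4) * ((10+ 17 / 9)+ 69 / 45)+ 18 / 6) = -132.94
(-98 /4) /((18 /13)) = -637 /36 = -17.69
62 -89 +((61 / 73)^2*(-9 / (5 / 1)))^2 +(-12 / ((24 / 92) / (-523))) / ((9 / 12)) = 68266346299138 / 2129868075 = 32051.91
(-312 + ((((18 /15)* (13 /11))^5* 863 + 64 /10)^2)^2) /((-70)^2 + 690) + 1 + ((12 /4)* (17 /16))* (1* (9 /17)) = 309934187921960315960858459302011028499081404298713 /2869165398920448647639152526855468750000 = 108022419355.32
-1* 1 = -1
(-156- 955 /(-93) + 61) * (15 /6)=-19700 /93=-211.83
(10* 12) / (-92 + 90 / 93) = -1860 / 1411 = -1.32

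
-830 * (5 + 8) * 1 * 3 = -32370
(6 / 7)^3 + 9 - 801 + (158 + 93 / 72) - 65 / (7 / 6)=-5661911 / 8232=-687.79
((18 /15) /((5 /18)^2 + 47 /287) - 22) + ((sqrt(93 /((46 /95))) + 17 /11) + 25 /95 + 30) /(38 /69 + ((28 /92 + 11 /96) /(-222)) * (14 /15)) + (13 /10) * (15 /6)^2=432 * sqrt(406410) /10909 + 100213569217299 /2043136573720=74.29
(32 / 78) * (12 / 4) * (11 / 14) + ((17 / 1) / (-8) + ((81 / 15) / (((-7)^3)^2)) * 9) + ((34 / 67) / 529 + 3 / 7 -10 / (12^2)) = -7781219331413 / 9757410406380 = -0.80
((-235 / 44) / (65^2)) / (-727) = 47 / 27029860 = 0.00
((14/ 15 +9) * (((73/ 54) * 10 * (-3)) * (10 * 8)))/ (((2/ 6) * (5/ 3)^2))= -174032/ 5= -34806.40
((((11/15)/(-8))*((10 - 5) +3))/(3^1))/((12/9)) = -11/60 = -0.18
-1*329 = -329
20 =20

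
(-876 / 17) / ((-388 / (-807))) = -176733 / 1649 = -107.18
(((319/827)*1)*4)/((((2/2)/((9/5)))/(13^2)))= 1940796/4135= 469.36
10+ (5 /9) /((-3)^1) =265 /27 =9.81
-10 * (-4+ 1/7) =270/7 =38.57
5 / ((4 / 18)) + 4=53 / 2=26.50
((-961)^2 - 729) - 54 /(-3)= 922810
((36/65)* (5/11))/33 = 12/1573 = 0.01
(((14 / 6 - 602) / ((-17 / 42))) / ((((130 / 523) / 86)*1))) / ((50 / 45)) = 2548835793 / 5525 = 461327.75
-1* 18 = -18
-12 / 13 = -0.92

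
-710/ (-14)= 355/ 7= 50.71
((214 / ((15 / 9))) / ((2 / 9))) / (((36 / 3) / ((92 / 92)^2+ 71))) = 17334 / 5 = 3466.80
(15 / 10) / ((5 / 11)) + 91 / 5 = 43 / 2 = 21.50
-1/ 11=-0.09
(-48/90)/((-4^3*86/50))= 5/1032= 0.00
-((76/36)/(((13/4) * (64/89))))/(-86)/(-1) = -1691/160992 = -0.01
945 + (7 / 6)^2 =34069 / 36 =946.36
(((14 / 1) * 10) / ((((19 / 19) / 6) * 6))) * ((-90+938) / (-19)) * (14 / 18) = -831040 / 171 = -4859.88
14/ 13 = 1.08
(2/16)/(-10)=-1/80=-0.01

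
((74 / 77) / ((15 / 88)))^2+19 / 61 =21587779 / 672525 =32.10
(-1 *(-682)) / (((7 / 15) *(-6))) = -1705 / 7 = -243.57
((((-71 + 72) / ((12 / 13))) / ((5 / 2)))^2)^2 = 28561 / 810000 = 0.04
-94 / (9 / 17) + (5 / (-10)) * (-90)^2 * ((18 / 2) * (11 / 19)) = -21280.19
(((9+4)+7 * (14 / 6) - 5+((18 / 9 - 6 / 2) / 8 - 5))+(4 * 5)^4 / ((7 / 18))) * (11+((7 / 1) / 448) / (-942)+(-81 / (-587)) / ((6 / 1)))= 4535381.35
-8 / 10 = -4 / 5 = -0.80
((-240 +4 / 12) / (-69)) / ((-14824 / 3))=-719 / 1022856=-0.00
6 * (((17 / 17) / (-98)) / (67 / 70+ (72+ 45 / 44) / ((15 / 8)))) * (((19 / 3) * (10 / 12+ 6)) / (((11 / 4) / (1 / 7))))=-3116 / 903315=-0.00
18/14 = 9/7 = 1.29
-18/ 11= -1.64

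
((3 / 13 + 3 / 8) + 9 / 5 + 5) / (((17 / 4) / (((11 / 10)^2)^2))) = 56382491 / 22100000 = 2.55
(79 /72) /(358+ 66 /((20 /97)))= 395 /244116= 0.00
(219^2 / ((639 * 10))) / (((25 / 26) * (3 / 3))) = 69277 / 8875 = 7.81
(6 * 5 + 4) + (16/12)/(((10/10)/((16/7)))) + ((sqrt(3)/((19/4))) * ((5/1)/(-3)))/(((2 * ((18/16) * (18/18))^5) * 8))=778/21 - 40960 * sqrt(3)/3365793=37.03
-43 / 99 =-0.43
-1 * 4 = -4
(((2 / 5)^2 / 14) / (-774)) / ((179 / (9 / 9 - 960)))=0.00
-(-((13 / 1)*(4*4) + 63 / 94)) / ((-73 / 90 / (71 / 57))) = -20889975 / 65189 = -320.45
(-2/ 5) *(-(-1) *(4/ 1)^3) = -128/ 5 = -25.60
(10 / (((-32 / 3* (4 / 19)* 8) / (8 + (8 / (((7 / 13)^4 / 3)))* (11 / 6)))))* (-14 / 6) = 30302435 / 43904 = 690.20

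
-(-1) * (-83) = -83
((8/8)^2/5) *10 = 2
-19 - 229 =-248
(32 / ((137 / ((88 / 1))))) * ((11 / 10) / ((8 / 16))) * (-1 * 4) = -123904 / 685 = -180.88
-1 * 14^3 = -2744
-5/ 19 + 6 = 109/ 19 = 5.74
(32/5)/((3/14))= 448/15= 29.87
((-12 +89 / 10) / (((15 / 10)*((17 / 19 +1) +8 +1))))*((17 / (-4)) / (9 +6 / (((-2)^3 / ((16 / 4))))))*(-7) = -70091 / 74520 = -0.94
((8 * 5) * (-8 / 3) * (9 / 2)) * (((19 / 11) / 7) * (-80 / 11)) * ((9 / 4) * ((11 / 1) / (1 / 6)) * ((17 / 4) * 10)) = 5436467.53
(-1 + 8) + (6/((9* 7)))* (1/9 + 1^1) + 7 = 2666/189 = 14.11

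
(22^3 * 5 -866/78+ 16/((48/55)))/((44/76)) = 13152066/143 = 91972.49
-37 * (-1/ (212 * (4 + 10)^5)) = 37/ 114018688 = 0.00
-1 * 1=-1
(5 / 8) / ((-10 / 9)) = -9 / 16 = -0.56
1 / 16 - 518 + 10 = -8127 / 16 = -507.94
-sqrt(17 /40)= -sqrt(170) /20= -0.65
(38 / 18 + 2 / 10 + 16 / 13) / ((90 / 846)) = 97384 / 2925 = 33.29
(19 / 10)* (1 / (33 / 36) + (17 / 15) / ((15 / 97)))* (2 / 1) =395941 / 12375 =32.00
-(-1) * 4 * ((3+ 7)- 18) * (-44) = 1408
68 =68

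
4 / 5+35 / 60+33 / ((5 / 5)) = 2063 / 60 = 34.38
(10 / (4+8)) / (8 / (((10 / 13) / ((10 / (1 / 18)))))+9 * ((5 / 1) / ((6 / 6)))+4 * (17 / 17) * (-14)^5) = -0.00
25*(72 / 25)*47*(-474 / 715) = -2243.38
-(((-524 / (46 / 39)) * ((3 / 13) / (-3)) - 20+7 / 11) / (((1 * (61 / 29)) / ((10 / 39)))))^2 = -131196084100 / 40251995641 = -3.26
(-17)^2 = 289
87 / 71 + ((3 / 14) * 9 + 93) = 95577 / 994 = 96.15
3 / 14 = 0.21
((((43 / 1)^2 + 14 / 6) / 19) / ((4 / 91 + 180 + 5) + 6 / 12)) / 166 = 505414 / 159761139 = 0.00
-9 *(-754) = 6786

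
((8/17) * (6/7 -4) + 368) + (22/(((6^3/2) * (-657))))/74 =114508223843/312419268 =366.52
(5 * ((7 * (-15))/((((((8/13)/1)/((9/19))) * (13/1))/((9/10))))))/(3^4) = -105/304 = -0.35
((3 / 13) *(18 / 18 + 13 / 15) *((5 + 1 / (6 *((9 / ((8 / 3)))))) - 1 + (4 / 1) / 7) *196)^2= 168769785856 / 1108809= 152208.17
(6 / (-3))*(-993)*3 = 5958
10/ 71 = 0.14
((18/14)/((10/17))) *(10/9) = 17/7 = 2.43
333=333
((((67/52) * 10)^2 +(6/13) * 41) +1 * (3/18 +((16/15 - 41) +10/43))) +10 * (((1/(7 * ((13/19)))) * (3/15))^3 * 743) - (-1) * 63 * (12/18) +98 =2779673707969/9721065900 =285.94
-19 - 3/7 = -136/7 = -19.43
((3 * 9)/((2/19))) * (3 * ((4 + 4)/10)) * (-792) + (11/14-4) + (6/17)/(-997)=-578453929881/1186430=-487558.41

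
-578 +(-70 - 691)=-1339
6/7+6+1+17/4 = 339/28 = 12.11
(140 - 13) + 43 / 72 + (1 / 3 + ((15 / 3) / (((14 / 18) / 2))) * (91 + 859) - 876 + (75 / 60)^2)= 11559521 / 1008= 11467.78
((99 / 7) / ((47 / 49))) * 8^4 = 2838528 / 47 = 60394.21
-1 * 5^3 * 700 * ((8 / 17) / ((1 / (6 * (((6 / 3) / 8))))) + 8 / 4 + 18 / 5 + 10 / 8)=-11239375 / 17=-661139.71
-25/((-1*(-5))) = -5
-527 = -527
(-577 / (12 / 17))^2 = 96216481 / 144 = 668170.01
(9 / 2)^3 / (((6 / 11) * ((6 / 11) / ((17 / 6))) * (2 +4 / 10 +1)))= 16335 / 64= 255.23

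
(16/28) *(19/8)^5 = 2476099/57344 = 43.18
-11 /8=-1.38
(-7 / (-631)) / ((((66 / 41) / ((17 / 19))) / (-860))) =-5.30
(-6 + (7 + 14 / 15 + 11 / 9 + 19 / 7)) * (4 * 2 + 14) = 40678 / 315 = 129.14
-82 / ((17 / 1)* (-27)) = 82 / 459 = 0.18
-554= -554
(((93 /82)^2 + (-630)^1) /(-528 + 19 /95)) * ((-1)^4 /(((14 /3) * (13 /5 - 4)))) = -0.18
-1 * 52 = -52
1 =1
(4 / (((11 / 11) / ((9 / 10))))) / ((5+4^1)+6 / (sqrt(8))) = 36 / 85 - 6*sqrt(2) / 85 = 0.32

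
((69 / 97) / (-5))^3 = -328509 / 114084125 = -0.00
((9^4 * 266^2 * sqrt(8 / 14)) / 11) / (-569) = -132637176 * sqrt(7) / 6259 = -56067.26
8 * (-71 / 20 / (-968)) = 71 / 2420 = 0.03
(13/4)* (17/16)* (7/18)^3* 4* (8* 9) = 58.49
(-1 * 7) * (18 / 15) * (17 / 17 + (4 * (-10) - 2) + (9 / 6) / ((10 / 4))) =8484 / 25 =339.36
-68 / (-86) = 34 / 43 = 0.79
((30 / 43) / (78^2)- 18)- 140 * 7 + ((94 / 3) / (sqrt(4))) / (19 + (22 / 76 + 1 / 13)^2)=-203023222757467 / 203597140890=-997.18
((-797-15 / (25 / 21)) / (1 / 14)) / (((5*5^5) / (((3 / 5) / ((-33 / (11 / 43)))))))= 56672 / 16796875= 0.00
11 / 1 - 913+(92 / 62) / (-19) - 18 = -541926 / 589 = -920.08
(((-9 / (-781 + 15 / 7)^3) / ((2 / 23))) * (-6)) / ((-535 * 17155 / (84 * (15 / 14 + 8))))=81154143 / 743673061783359200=0.00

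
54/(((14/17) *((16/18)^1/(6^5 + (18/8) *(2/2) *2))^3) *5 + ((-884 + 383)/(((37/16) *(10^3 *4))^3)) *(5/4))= -228086648034490744542225000000/3316236488302165219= -68778764373.12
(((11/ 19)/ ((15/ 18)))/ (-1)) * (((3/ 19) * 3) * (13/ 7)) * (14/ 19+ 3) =-548262/ 240065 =-2.28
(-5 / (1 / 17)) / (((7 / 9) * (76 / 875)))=-95625 / 76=-1258.22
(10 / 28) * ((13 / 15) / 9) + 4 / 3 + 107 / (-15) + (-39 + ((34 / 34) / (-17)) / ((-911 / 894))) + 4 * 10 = -137801749 / 29270430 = -4.71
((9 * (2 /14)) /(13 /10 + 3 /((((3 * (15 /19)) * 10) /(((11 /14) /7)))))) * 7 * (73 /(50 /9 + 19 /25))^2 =728407687500 /796116671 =914.95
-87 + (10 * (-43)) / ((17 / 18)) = -9219 / 17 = -542.29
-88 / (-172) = 22 / 43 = 0.51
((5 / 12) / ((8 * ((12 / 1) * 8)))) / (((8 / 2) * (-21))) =-5 / 774144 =-0.00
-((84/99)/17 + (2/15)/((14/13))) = -1137/6545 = -0.17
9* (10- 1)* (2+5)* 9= 5103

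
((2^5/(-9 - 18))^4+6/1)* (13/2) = 27541943/531441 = 51.83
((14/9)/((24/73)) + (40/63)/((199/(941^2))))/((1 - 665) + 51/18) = -425742703/99468558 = -4.28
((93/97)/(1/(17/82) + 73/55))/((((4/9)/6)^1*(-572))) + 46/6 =16465799/2148744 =7.66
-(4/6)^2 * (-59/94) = 118/423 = 0.28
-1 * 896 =-896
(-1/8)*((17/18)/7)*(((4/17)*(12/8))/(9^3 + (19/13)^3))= -0.00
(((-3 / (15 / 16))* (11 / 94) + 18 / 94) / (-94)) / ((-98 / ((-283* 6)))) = 36507 / 1082410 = 0.03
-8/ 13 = -0.62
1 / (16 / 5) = 5 / 16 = 0.31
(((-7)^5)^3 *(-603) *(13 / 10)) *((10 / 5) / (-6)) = -12405378225481059 / 10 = -1240537822548105.90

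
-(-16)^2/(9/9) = -256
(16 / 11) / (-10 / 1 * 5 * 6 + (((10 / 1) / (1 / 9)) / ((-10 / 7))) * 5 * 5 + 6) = -16 / 20559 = -0.00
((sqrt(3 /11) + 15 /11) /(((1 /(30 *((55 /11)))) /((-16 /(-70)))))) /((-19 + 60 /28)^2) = 420 *sqrt(33) /38291 + 6300 /38291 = 0.23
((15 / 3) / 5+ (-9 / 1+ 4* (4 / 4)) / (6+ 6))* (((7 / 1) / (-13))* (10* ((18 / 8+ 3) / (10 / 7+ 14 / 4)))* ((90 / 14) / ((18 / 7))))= -60025 / 7176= -8.36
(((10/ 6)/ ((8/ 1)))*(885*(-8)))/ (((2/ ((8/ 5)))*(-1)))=1180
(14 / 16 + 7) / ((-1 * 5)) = -63 / 40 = -1.58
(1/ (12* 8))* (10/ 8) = 5/ 384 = 0.01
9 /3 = 3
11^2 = 121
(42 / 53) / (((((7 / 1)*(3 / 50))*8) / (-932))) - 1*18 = -12604 / 53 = -237.81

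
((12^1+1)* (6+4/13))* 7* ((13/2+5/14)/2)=1968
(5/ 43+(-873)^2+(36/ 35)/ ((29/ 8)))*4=133052550656/ 43645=3048517.60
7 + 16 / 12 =25 / 3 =8.33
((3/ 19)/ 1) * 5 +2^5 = 623/ 19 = 32.79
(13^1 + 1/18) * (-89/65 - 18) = -59173/234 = -252.88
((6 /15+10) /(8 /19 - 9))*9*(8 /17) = -71136 /13855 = -5.13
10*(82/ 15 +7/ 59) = 9886/ 177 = 55.85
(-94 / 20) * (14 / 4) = -329 / 20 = -16.45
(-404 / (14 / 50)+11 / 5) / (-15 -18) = 50423 / 1155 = 43.66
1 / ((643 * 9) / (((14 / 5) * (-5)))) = -14 / 5787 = -0.00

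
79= 79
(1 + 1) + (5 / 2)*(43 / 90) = 115 / 36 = 3.19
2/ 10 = 1/ 5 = 0.20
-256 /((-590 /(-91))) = -11648 /295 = -39.48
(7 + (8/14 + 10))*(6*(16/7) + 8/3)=14104/49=287.84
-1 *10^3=-1000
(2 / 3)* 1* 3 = 2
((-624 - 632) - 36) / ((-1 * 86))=646 / 43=15.02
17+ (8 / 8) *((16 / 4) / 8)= 35 / 2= 17.50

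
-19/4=-4.75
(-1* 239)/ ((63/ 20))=-4780/ 63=-75.87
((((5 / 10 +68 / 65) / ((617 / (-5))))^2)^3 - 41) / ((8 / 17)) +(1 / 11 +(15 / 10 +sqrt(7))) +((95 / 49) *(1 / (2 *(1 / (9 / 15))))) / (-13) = -6289211189675317216999867490853 / 73490266825774550389253744128 +sqrt(7) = -82.93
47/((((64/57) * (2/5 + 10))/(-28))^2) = 187061175/692224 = 270.23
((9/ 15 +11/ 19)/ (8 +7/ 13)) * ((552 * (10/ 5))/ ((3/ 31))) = 16610048/ 10545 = 1575.16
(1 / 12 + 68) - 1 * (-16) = 1009 / 12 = 84.08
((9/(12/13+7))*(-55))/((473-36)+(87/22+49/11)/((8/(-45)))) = -1132560/7064461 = -0.16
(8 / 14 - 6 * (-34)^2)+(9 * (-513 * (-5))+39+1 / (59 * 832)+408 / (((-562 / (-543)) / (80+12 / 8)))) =4665242330415 / 96556096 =48316.39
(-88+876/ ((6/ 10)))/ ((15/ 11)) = 15092/ 15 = 1006.13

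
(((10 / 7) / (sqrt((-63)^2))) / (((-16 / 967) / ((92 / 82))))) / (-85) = 22241 / 1229508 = 0.02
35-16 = 19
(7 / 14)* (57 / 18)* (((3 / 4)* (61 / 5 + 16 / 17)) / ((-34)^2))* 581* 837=10320681231 / 1572160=6564.65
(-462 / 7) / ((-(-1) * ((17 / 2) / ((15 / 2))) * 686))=-495 / 5831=-0.08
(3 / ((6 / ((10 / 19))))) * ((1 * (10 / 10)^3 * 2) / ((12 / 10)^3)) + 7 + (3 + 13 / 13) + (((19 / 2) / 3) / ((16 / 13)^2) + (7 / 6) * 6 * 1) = 5356889 / 262656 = 20.40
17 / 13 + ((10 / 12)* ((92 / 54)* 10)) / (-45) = 0.99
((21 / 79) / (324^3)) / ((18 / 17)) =119 / 16121794176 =0.00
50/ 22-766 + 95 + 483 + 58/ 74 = -75272/ 407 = -184.94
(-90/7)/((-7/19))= 1710/49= 34.90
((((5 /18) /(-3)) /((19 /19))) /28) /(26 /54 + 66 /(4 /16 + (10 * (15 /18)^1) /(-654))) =-665 /56037368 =-0.00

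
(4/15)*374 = 1496/15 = 99.73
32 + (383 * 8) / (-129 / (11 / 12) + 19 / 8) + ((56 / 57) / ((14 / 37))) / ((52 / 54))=37740646 / 3007225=12.55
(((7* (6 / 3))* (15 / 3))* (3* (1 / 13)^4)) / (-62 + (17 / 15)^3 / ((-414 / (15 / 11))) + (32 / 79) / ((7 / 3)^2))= -832948231500 / 7015780257273203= -0.00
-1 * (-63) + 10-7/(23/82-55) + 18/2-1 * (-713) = 509677/641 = 795.13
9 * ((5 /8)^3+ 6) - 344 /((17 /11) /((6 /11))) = -567627 /8704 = -65.21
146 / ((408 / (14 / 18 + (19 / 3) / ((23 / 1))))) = 0.38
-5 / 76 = -0.07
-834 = -834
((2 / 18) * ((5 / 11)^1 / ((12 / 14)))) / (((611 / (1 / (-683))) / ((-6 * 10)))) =350 / 41313987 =0.00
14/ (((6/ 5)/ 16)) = 560/ 3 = 186.67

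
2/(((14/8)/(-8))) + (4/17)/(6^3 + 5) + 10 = 22570/26299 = 0.86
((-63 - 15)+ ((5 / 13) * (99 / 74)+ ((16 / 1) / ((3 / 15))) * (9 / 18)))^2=1300395721 / 925444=1405.16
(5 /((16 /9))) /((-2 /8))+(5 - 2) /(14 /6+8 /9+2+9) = -1413 /128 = -11.04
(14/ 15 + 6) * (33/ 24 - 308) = -31889/ 15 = -2125.93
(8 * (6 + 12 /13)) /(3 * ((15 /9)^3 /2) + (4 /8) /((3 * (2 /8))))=12960 /1781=7.28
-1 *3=-3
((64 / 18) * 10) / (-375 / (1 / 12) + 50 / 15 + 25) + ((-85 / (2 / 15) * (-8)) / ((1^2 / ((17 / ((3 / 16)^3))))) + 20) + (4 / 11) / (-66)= 38429478735610 / 2921787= 13152731.10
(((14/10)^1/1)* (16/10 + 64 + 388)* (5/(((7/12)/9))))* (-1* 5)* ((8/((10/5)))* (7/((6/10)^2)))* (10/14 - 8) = 138801600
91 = 91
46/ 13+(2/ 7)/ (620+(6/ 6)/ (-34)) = 6788322/ 1918189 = 3.54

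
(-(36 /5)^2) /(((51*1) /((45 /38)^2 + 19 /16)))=-403893 /153425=-2.63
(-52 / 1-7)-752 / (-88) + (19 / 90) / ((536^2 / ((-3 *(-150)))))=-159448235 / 3160256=-50.45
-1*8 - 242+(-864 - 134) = -1248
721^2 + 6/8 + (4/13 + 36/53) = 1432686583/2756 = 519842.74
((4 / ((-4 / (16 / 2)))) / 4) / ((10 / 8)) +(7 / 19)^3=-53157 / 34295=-1.55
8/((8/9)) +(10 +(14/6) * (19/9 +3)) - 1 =808/27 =29.93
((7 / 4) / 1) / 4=7 / 16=0.44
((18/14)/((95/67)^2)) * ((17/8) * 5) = 686817/101080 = 6.79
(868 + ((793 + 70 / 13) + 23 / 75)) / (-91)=-1625024 / 88725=-18.32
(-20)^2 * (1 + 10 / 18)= 5600 / 9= 622.22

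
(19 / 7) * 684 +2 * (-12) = 12828 / 7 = 1832.57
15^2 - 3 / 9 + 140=364.67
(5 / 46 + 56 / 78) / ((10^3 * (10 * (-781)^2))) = 1483 / 10942700340000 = 0.00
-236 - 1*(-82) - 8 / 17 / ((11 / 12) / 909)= -116062 / 187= -620.65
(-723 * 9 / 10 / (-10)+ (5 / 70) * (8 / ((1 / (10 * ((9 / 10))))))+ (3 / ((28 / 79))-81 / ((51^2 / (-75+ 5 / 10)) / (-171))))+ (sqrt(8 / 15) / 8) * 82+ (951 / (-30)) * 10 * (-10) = 41 * sqrt(30) / 30+ 144237134 / 50575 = 2859.43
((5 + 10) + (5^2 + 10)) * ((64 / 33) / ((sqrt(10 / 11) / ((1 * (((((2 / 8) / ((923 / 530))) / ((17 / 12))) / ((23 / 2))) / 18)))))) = 169600 * sqrt(110) / 35728407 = 0.05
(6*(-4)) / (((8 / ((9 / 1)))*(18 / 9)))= -27 / 2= -13.50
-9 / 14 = -0.64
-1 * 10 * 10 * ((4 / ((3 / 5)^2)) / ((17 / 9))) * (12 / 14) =-60000 / 119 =-504.20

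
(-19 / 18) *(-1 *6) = 19 / 3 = 6.33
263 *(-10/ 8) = -328.75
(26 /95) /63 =0.00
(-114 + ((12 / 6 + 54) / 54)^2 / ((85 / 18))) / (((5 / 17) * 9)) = -783322 / 18225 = -42.98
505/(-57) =-505/57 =-8.86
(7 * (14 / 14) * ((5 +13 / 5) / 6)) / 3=133 / 45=2.96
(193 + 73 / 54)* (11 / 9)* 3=115445 / 162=712.62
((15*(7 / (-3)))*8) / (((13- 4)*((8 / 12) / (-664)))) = 92960 / 3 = 30986.67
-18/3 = -6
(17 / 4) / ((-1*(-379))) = 17 / 1516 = 0.01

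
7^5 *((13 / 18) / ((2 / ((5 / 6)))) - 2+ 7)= 19244015 / 216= 89092.66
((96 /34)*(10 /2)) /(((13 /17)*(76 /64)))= 3840 /247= 15.55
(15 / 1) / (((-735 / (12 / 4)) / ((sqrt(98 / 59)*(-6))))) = 18*sqrt(118) / 413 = 0.47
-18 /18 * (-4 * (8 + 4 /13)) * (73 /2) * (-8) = -126144 /13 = -9703.38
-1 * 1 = -1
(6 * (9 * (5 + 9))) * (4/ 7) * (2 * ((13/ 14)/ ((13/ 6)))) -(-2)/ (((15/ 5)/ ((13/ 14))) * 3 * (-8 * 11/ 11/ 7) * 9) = 1679525/ 4536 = 370.27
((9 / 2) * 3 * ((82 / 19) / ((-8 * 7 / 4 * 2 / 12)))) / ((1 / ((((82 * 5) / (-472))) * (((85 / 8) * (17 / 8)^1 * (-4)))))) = -983763225 / 502208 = -1958.88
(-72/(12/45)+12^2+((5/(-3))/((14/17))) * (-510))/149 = 6343/1043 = 6.08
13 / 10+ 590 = 5913 / 10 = 591.30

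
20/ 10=2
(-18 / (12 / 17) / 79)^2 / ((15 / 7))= 6069 / 124820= 0.05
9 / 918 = 1 / 102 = 0.01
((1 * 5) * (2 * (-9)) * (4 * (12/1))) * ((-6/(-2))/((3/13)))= -56160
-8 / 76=-2 / 19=-0.11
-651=-651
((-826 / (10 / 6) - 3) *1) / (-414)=1.20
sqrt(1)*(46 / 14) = 23 / 7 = 3.29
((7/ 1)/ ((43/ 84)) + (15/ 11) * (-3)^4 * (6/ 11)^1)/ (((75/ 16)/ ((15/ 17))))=6153888/ 442255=13.91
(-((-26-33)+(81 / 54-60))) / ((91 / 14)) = 235 / 13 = 18.08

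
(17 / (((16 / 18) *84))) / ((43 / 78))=1989 / 4816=0.41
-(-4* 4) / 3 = 5.33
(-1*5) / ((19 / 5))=-25 / 19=-1.32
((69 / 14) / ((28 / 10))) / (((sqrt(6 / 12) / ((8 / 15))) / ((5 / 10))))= 23 * sqrt(2) / 49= 0.66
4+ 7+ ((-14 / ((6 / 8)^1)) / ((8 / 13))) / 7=20 / 3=6.67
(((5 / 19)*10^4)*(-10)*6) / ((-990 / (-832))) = -132695.37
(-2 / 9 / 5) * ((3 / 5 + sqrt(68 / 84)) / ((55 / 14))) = -0.02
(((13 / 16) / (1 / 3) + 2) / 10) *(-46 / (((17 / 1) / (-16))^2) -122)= -1669707 / 23120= -72.22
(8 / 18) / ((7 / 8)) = 32 / 63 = 0.51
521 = 521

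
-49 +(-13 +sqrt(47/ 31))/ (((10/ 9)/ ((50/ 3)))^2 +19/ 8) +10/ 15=-53.28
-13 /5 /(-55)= 13 /275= 0.05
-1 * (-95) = 95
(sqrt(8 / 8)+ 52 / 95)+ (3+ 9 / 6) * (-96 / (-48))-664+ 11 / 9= -557657 / 855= -652.23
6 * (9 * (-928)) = -50112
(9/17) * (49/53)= 0.49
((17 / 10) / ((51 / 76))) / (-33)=-38 / 495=-0.08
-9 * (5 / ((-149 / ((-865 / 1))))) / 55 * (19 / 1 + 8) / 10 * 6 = -126117 / 1639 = -76.95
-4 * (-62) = 248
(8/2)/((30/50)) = 20/3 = 6.67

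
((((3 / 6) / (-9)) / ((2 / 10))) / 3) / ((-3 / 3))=5 / 54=0.09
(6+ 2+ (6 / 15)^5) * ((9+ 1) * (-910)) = -9111648 / 125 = -72893.18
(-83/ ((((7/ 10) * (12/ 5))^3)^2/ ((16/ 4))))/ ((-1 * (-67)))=-20263671875/ 91941281712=-0.22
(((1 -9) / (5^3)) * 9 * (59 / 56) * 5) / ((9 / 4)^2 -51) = 2832 / 42875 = 0.07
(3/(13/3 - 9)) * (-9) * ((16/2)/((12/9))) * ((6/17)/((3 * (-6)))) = -81/119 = -0.68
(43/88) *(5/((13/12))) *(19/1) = 12255/286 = 42.85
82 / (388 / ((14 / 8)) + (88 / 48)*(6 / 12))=6888 / 18701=0.37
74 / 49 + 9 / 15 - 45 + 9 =-8303 / 245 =-33.89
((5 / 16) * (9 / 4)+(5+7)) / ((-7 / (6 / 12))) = -813 / 896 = -0.91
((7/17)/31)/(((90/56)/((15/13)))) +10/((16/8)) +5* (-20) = -1952339/20553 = -94.99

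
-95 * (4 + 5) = -855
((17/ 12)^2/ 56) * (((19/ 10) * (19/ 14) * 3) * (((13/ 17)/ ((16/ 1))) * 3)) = 79781/ 2007040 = 0.04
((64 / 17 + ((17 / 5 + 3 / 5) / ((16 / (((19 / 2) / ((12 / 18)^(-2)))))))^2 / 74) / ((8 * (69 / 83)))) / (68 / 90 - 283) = -639349415 / 317511994176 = -0.00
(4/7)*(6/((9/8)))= 64/21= 3.05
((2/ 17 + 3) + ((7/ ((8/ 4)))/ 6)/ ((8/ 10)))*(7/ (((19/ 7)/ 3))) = 153811/ 5168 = 29.76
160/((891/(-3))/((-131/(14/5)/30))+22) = 2096/2783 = 0.75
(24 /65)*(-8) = -192 /65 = -2.95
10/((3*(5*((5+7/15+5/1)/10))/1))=100/157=0.64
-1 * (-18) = 18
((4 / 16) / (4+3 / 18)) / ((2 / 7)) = 0.21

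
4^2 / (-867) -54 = -46834 / 867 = -54.02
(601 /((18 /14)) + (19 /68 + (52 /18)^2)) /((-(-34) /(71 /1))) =186175561 /187272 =994.15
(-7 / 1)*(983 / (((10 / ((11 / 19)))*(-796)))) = 0.50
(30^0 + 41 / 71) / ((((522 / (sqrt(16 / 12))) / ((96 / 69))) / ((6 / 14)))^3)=524288*sqrt(3) / 250863919897311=0.00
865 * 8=6920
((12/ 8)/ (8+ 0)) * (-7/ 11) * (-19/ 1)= 399/ 176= 2.27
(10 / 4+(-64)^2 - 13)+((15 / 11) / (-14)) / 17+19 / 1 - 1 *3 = 5368856 / 1309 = 4101.49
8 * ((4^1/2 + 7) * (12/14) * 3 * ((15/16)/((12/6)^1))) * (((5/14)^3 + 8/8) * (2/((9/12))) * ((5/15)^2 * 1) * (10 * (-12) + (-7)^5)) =-2185360335/4802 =-455093.78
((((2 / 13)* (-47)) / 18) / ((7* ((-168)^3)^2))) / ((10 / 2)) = -47 / 92068188125921280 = -0.00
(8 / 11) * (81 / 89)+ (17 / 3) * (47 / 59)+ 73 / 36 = 14979557 / 2079396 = 7.20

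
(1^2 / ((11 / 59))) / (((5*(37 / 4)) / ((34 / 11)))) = 8024 / 22385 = 0.36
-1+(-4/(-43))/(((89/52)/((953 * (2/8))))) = 45729/3827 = 11.95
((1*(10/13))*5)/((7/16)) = 800/91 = 8.79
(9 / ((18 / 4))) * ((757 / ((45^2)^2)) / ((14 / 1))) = 757 / 28704375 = 0.00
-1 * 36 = -36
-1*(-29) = 29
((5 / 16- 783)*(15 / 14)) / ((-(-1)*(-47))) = 26835 / 1504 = 17.84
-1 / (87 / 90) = -30 / 29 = -1.03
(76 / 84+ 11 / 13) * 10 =17.51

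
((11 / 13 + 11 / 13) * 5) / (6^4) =55 / 8424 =0.01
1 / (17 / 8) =8 / 17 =0.47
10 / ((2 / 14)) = 70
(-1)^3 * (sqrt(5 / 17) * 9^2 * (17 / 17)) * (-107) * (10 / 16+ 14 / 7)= 182007 * sqrt(85) / 136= 12338.39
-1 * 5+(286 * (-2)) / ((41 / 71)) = -40817 / 41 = -995.54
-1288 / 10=-644 / 5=-128.80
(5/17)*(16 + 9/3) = 95/17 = 5.59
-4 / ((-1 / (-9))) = -36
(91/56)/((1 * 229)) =13/1832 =0.01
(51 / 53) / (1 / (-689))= -663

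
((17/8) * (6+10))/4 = 17/2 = 8.50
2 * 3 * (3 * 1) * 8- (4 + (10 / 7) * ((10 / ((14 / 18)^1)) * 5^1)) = 2360 / 49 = 48.16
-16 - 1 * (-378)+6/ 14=2537/ 7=362.43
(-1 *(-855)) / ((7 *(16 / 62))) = 26505 / 56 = 473.30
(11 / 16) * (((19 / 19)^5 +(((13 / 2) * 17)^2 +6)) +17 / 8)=1075305 / 128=8400.82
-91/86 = -1.06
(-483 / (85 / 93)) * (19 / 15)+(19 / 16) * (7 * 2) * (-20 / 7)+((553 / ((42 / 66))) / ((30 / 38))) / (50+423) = -78350851 / 109650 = -714.55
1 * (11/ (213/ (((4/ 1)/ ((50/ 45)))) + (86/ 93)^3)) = 17695854/ 96454357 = 0.18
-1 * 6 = -6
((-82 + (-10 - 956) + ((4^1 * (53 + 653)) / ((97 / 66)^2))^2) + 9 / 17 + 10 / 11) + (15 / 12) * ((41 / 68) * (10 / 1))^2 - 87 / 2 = 7692192466088180151 / 4502953348784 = 1708254.98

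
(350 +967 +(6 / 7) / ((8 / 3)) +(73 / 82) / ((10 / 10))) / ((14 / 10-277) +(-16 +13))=-7566535 / 1599164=-4.73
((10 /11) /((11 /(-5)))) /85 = -10 /2057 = -0.00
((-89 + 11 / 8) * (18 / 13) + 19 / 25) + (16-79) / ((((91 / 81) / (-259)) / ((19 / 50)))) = 7018081 / 1300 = 5398.52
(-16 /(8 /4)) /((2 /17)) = -68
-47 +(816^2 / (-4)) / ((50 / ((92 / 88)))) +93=-944518 / 275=-3434.61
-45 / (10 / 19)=-171 / 2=-85.50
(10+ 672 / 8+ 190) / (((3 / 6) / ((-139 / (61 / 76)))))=-6000352 / 61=-98366.43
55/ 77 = 5/ 7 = 0.71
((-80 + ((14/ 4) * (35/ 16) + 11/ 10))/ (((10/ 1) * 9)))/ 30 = -11399/ 432000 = -0.03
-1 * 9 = -9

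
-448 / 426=-224 / 213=-1.05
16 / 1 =16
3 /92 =0.03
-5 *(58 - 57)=-5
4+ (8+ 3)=15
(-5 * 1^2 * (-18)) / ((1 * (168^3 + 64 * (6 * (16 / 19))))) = 285 / 15016192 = 0.00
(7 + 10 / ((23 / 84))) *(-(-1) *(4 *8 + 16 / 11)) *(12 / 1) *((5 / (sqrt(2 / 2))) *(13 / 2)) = 567840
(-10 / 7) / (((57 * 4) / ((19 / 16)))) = -5 / 672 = -0.01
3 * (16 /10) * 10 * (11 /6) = 88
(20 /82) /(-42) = -5 /861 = -0.01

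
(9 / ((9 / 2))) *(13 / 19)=26 / 19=1.37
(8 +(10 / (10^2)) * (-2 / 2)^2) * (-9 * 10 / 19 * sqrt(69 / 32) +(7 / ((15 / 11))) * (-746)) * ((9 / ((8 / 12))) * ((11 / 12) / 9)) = -8530137 / 200 - 8019 * sqrt(138) / 1216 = -42728.15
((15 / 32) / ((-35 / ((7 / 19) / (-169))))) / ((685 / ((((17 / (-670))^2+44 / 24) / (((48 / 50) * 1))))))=2469817 / 30332045153280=0.00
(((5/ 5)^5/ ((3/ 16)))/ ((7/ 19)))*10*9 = 9120/ 7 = 1302.86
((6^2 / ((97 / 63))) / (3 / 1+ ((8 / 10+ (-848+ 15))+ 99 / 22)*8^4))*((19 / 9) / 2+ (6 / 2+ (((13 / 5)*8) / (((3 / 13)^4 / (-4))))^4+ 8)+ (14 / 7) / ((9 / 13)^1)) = -557988169065863467523438810278 / 109229344426792125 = -5108409026842.04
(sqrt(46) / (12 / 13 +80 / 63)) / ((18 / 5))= 455 * sqrt(46) / 3592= 0.86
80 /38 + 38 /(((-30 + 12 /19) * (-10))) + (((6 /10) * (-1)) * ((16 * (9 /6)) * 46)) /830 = 31603573 /21999150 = 1.44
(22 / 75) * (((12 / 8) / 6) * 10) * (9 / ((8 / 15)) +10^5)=1760297 / 24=73345.71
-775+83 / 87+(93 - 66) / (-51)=-1145597 / 1479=-774.58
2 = 2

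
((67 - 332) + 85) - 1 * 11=-191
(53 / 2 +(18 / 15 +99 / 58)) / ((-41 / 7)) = -728 / 145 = -5.02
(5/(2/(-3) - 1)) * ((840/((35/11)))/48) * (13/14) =-429/28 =-15.32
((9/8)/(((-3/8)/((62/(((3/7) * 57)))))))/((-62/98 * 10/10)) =686/57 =12.04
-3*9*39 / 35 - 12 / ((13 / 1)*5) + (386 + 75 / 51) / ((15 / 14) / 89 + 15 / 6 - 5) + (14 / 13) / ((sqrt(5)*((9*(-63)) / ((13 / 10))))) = -446020501 / 2397850 - sqrt(5) / 2025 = -186.01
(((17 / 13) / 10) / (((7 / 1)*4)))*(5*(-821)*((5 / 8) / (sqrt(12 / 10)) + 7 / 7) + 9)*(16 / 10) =-69632 / 2275-13957*sqrt(30) / 4368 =-48.11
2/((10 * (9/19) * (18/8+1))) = 76/585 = 0.13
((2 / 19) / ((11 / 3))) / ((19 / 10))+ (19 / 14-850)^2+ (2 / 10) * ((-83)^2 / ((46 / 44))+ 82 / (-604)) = 9751572530254749 / 13515457340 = 721512.58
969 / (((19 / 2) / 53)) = 5406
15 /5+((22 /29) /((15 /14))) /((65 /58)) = 3541 /975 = 3.63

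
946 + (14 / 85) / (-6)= 241223 / 255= 945.97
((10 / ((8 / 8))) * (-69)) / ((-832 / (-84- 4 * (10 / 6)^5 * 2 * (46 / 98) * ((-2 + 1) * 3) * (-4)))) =-75710135 / 137592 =-550.25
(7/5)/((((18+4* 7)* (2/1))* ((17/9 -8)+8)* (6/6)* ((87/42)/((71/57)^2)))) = 247009/40933790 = 0.01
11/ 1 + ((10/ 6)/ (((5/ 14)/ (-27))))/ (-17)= 313/ 17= 18.41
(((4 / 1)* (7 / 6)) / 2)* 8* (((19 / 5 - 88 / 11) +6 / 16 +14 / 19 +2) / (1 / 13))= -75257 / 285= -264.06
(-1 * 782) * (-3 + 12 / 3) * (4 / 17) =-184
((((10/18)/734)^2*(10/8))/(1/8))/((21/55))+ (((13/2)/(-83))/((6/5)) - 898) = -68309705958349/76063188348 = -898.07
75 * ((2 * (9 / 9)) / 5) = 30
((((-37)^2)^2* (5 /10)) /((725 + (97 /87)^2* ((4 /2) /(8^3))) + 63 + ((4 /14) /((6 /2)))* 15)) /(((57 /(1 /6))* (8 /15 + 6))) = 756561312480 /1424110417891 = 0.53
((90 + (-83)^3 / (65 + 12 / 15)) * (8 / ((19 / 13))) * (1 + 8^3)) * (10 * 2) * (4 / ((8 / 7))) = -79447446000 / 47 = -1690371191.49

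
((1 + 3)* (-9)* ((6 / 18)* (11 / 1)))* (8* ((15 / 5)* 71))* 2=-449856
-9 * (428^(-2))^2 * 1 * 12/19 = -27/159392794816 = -0.00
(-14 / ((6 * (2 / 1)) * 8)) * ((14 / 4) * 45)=-22.97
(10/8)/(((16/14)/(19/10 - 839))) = -58597/64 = -915.58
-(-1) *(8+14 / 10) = 47 / 5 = 9.40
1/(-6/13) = -13/6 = -2.17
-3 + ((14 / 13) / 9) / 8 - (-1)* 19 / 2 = 3049 / 468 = 6.51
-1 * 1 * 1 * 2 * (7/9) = -14/9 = -1.56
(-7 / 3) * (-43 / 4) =301 / 12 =25.08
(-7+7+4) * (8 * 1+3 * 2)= 56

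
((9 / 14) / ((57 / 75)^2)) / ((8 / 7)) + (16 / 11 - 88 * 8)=-701.57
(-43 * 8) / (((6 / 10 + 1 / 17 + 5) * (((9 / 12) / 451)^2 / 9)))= -95159123840 / 481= -197836016.30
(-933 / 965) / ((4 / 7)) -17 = -18.69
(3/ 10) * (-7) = -21/ 10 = -2.10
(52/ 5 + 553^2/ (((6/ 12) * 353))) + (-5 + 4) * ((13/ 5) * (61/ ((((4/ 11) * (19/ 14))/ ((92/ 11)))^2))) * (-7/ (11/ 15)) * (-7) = -3041960.71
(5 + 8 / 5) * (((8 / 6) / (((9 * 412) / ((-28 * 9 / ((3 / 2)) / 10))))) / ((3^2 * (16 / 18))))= -77 / 15450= -0.00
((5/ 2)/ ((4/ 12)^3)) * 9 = 1215/ 2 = 607.50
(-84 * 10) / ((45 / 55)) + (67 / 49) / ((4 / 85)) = -997.61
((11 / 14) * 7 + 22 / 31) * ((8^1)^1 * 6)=9240 / 31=298.06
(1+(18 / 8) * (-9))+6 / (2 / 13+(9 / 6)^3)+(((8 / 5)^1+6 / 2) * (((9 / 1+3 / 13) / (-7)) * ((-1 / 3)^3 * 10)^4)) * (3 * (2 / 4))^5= -1793501657 / 97385652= -18.42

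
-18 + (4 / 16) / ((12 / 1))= -863 / 48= -17.98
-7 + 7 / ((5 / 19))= 98 / 5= 19.60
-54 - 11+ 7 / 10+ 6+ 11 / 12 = -3443 / 60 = -57.38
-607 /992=-0.61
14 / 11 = 1.27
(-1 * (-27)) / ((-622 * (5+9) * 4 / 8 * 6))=-9 / 8708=-0.00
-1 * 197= -197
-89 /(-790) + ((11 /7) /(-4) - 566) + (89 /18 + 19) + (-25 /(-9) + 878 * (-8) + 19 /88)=-16562811527 /2189880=-7563.34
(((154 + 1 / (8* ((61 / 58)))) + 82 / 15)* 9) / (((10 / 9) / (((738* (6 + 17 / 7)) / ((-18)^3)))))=-1412896777 / 1024800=-1378.70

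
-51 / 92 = -0.55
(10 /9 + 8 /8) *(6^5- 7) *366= 18008542 /3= 6002847.33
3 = 3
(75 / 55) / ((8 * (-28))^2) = 15 / 551936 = 0.00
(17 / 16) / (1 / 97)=1649 / 16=103.06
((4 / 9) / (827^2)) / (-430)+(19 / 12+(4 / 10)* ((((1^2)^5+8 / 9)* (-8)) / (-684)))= 1441244264261 / 905207388660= 1.59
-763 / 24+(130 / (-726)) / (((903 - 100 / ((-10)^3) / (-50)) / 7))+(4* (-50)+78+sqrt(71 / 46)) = -201646239889 / 1311153096+sqrt(3266) / 46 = -152.55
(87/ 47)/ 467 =87/ 21949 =0.00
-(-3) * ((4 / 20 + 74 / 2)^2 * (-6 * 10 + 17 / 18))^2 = 12522601210188 / 625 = 20036161936.30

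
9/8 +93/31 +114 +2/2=953/8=119.12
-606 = -606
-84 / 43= -1.95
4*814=3256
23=23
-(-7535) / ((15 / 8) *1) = 12056 / 3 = 4018.67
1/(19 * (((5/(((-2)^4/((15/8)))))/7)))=896/1425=0.63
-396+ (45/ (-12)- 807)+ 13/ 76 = -22925/ 19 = -1206.58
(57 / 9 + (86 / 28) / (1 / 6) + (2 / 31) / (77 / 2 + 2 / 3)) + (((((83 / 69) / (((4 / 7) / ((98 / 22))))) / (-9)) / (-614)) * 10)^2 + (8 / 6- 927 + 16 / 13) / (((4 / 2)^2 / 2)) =-20406510768259872857057 / 46648346325896755440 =-437.45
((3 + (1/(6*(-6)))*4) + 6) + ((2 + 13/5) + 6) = 877/45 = 19.49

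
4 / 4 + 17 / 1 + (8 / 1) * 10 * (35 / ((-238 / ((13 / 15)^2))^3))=1974334667632 / 109685795625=18.00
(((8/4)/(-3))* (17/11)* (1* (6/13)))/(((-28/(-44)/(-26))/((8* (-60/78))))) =-10880/91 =-119.56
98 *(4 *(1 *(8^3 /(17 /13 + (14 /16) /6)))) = 125239296 /907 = 138080.81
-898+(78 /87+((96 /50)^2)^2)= -10008555936 /11328125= -883.51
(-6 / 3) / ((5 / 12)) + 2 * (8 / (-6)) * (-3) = 16 / 5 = 3.20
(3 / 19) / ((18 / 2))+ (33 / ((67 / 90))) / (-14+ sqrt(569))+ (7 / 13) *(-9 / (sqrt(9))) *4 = -88521245 / 18518331+ 2970 *sqrt(569) / 24991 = -1.95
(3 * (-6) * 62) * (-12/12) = 1116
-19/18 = -1.06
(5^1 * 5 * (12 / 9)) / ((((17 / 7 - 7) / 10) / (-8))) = 1750 / 3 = 583.33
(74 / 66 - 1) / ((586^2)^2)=0.00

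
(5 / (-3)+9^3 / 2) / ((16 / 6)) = 2177 / 16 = 136.06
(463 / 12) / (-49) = -463 / 588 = -0.79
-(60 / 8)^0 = -1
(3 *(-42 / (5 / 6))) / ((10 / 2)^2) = -6.05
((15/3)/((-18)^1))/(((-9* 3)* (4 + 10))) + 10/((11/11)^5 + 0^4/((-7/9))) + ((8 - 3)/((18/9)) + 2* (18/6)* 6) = 48.50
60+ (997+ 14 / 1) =1071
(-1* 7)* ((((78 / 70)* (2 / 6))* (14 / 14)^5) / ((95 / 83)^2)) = -89557 / 45125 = -1.98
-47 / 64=-0.73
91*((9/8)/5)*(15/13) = 189/8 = 23.62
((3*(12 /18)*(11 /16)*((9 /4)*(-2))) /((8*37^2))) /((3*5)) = -33 /876160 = -0.00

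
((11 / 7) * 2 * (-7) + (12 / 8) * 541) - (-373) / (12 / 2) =2555 / 3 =851.67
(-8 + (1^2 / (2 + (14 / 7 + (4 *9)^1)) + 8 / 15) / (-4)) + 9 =413 / 480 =0.86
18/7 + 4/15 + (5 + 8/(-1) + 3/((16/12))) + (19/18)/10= 691/315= 2.19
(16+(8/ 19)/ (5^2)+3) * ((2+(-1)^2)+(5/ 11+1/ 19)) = 6621189/ 99275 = 66.70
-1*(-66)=66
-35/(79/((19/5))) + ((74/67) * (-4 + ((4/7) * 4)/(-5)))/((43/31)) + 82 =611526819/7965965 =76.77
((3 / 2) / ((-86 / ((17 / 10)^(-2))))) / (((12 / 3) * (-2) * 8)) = 75 / 795328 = 0.00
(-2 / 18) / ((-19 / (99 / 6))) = 0.10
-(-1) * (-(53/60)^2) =-2809/3600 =-0.78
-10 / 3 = -3.33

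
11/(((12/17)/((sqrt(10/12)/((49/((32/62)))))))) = 374 * sqrt(30)/13671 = 0.15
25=25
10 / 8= 5 / 4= 1.25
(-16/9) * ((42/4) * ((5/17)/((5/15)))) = -280/17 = -16.47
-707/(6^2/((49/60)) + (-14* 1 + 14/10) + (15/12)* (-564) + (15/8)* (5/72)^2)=2394524160/2281095263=1.05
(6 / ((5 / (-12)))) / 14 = -36 / 35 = -1.03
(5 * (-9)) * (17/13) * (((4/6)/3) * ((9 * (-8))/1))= 12240/13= 941.54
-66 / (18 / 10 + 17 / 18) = -5940 / 247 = -24.05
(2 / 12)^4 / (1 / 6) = 1 / 216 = 0.00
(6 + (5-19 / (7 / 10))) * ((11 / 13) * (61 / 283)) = -75823 / 25753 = -2.94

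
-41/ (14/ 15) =-615/ 14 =-43.93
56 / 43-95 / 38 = -103 / 86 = -1.20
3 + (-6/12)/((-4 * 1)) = 25/8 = 3.12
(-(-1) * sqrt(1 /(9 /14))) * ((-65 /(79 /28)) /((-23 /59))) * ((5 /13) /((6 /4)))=82600 * sqrt(14) /16353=18.90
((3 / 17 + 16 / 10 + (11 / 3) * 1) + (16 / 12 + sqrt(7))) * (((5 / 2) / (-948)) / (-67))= 5 * sqrt(7) / 127032 + 24 / 89981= 0.00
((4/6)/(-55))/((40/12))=-1/275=-0.00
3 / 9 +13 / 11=50 / 33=1.52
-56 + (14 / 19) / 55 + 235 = 187069 / 1045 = 179.01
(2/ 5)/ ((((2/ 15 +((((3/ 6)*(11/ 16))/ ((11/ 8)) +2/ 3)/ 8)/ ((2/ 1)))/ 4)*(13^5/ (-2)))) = -0.00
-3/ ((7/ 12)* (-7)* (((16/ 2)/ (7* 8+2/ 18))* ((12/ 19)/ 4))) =9595/ 294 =32.64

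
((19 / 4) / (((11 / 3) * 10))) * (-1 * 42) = -5.44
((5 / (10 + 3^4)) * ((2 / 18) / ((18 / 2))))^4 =625 / 2951927213752881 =0.00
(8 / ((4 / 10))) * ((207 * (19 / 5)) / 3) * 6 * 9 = 283176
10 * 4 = 40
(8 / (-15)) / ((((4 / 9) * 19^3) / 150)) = -180 / 6859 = -0.03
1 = 1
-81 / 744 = -27 / 248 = -0.11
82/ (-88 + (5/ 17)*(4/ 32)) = -11152/ 11963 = -0.93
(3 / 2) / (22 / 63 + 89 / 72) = 0.95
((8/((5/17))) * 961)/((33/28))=22178.72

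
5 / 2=2.50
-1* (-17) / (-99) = -17 / 99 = -0.17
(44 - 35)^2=81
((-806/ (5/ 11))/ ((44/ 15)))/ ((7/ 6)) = -3627/ 7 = -518.14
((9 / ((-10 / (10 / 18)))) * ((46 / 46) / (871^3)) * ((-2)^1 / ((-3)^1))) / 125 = -1 / 247791116625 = -0.00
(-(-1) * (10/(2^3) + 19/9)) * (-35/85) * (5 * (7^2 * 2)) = -207515/306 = -678.15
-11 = -11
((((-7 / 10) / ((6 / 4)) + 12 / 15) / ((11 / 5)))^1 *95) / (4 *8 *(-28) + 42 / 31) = -14725 / 915222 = -0.02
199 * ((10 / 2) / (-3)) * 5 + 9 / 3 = -4966 / 3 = -1655.33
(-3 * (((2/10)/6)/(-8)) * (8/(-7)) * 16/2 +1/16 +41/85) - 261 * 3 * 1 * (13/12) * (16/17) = -7596221/9520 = -797.92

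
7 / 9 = 0.78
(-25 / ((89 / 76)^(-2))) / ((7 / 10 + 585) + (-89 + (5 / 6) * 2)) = -2970375 / 43178488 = -0.07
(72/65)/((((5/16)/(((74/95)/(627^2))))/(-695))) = -1316608/269730175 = -0.00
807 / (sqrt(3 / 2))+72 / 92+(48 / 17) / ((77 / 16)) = 41226 / 30107+269 * sqrt(6) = 660.28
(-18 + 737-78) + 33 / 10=6443 / 10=644.30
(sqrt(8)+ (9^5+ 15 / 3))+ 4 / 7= 2* sqrt(2)+ 413382 / 7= 59057.40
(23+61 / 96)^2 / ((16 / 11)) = 56631971 / 147456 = 384.06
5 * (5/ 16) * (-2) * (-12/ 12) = 25/ 8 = 3.12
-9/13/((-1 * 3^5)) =1/351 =0.00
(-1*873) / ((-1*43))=873 / 43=20.30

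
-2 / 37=-0.05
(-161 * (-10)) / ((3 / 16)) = 25760 / 3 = 8586.67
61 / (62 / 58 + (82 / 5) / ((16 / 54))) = 35380 / 32723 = 1.08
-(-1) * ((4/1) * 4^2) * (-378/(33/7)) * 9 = -508032/11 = -46184.73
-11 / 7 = -1.57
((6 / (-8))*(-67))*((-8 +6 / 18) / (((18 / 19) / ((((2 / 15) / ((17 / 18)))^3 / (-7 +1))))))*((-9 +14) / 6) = 58558 / 368475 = 0.16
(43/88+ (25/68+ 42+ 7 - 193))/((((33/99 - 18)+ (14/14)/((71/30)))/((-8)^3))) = -2919197376/686851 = -4250.12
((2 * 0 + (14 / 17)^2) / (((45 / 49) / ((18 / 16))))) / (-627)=-2401 / 1812030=-0.00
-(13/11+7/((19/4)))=-555/209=-2.66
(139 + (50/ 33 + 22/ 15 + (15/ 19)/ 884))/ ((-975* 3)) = -0.05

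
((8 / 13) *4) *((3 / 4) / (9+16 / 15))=360 / 1963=0.18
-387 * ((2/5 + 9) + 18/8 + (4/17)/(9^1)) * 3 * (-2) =4609041/170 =27112.01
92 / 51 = 1.80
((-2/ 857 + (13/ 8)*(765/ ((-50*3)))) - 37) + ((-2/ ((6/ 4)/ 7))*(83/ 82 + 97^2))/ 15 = -49757437109/ 8432880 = -5900.41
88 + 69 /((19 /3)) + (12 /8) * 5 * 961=7306.39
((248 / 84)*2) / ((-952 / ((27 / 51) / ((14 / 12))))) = -279 / 99127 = -0.00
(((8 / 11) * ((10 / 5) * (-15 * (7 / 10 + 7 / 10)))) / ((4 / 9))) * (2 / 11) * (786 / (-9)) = 132048 / 121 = 1091.31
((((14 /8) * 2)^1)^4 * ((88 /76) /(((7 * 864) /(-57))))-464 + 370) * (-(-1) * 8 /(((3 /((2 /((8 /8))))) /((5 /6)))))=-1101745 /2592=-425.06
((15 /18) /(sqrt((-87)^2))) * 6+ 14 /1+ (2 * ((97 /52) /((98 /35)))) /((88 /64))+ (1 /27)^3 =8585838922 /571377807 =15.03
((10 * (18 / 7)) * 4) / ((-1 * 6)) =-120 / 7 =-17.14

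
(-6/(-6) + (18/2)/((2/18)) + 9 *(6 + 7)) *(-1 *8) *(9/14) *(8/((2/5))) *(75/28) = -2686500/49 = -54826.53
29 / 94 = 0.31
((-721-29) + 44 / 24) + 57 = -4147 / 6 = -691.17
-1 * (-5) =5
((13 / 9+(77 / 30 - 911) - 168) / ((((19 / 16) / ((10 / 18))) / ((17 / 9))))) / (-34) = 386996 / 13851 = 27.94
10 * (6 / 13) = 60 / 13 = 4.62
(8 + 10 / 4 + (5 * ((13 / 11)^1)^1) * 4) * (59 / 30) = 67.13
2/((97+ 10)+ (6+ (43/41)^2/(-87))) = 146247/8262031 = 0.02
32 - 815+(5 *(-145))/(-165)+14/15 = -42772/55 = -777.67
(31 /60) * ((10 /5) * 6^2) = 186 /5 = 37.20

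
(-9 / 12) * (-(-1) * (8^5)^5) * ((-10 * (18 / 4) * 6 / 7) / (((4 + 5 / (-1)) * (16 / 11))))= -5259535670296067356753920 / 7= -751362238613723908107702.90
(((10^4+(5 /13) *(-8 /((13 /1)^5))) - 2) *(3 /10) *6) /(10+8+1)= 434325927078 /458546855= 947.18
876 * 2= 1752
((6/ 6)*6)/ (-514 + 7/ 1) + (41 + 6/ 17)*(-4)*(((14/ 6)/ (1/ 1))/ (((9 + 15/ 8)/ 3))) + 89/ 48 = -139478801/ 1333072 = -104.63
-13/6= -2.17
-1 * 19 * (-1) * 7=133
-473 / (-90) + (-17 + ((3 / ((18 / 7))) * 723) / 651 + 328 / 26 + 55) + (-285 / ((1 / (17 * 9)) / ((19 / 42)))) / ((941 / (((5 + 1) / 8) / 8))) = 422021955431 / 7645135680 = 55.20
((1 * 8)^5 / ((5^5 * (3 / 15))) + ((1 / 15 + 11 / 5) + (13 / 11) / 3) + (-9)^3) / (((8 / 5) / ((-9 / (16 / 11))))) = 20849109 / 8000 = 2606.14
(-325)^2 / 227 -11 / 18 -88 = 1539185 / 4086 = 376.70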